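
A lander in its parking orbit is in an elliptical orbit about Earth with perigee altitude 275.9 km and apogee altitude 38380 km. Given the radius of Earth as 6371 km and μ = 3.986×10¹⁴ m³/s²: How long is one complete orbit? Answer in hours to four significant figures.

T ≈ 11.39 hours

r_p = 6371 + 275.9 = 6646.9 km = 6.6469×10⁶ m.
r_a = 6371 + 38380 = 44751 km = 4.4751×10⁷ m.
Semi-major axis a = (r_p + r_a)/2 = (6646.9 + 44751)/2 = 25699 km = 2.570×10⁷ m.
By Kepler's third law T = 2π√(a³/μ) = 2π × 6.525×10³ = 4.100×10⁴ s.
= 11.39 hours.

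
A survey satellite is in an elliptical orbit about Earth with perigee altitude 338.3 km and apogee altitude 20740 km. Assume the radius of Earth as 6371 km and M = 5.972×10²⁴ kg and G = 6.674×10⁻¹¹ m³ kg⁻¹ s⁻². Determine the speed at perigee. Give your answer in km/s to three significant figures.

v ≈ 9.76 km/s

μ = GM = 6.674×10⁻¹¹ × 5.972×10²⁴ = 3.986×10¹⁴ m³/s².
r_p = 6371 + 338.3 = 6709.3 km = 6.7093×10⁶ m.
r_a = 6371 + 20740 = 27111 km = 2.7111×10⁷ m.
Semi-major axis a = (r_p + r_a)/2 = 16910 km = 1.691×10⁷ m.
Vis-viva: v² = μ(2/r − 1/a) = 3.986×10¹⁴ × (2.981×10⁻⁷ − 5.914×10⁻⁸) = 9.524×10⁷ m²/s².
v = 9759 m/s = 9.759 km/s.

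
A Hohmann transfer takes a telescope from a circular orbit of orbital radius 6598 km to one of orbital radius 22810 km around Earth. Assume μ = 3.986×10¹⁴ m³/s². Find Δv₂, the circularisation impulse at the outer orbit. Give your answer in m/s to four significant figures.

Δv ≈ 1380 m/s

r₁ = 6598 km = 6.598×10⁶ m.
r₂ = 22810 km = 2.281×10⁷ m.
Transfer ellipse a_t = (r₁ + r₂)/2 = 1.470×10⁷ m.
At r₁: circular v_c1 = √(μ/r₁) = 7773 m/s; transfer-perigee v_p = √[μ(2/r₁ − 1/a_t)] = 9681 m/s.
At r₂: circular v_c2 = √(μ/r₂) = 4180 m/s; transfer-apogee v_a = √[μ(2/r₂ − 1/a_t)] = 2800 m/s.
Δv₂ = v_c2 − v_a = 1380 m/s.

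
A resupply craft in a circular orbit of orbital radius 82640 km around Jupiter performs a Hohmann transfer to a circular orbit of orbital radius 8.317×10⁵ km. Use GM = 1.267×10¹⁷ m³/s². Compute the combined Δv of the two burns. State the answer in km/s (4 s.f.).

Δv_total ≈ 20.75 km/s

r₁ = 82640 km = 8.264×10⁷ m.
r₂ = 8.317×10⁵ km = 8.317×10⁸ m.
Transfer ellipse a_t = (r₁ + r₂)/2 = 4.572×10⁸ m.
At r₁: circular v_c1 = √(μ/r₁) = 39160 m/s; transfer-perijove v_p = √[μ(2/r₁ − 1/a_t)] = 52810 m/s.
Δv₁ = v_p − v_c1 = 13660 m/s.
At r₂: circular v_c2 = √(μ/r₂) = 12340 m/s; transfer-apojove v_a = √[μ(2/r₂ − 1/a_t)] = 5248 m/s.
Δv₂ = v_c2 − v_a = 7095 m/s.
Total Δv = Δv₁ + Δv₂ = 20750 m/s = 20.75 km/s.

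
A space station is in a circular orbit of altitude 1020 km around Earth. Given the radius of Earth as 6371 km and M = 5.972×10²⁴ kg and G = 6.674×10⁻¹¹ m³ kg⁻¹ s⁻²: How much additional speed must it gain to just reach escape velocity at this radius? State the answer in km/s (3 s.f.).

Δv ≈ 3.04 km/s

μ = GM = 6.674×10⁻¹¹ × 5.972×10²⁴ = 3.986×10¹⁴ m³/s².
r = 6371 + 1020 = 7391.0 km = 7.3910×10⁶ m.
Circular speed v_c = √(μ/r) = 7343 m/s.
Escape speed v_esc = √(2μ/r) = √2 × v_c = 10390 m/s.
Δv = v_esc − v_c = 3042 m/s = 3.042 km/s.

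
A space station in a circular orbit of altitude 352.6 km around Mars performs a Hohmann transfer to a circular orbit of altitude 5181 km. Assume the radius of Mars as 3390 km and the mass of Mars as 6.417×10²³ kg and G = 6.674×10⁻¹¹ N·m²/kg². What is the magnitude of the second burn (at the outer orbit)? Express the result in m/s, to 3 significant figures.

μ = GM = 6.674×10⁻¹¹ × 6.417×10²³ = 4.283×10¹³ m³/s².
r₁ = 3390 + 352.6 = 3742.6 km = 3.7426×10⁶ m.
r₂ = 3390 + 5181 = 8571.0 km = 8.5710×10⁶ m.
Transfer ellipse a_t = (r₁ + r₂)/2 = 6.157×10⁶ m.
At r₁: circular v_c1 = √(μ/r₁) = 3383 m/s; transfer-periapsis v_p = √[μ(2/r₁ − 1/a_t)] = 3991 m/s.
At r₂: circular v_c2 = √(μ/r₂) = 2235 m/s; transfer-apoapsis v_a = √[μ(2/r₂ − 1/a_t)] = 1743 m/s.
Δv₂ = v_c2 − v_a = 492.5 m/s.

Δv ≈ 493 m/s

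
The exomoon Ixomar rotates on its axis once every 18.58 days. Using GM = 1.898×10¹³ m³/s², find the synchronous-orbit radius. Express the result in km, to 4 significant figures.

r_sync ≈ 1.074×10⁵ km

T = 18.58 days = 1.605×10⁶ s.
A synchronous orbit has period T, so by Kepler's third law a = (μT²/4π²)^(1/3).
μT²/4π² = 1.898×10¹³ × (1.605×10⁶)² / 39.48 = 1.239×10²⁴ m³.
a = 1.074×10⁸ m = 1.0740×10⁵ km.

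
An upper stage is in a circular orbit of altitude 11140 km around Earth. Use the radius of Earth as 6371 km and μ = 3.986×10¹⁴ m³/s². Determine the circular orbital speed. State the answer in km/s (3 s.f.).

v ≈ 4.77 km/s

r = 6371 + 11140 = 17511 km = 1.7511×10⁷ m.
For a circular orbit v = √(μ/r) = √(3.986×10¹⁴ / 1.751×10⁷) = √(2.276×10⁷) = 4771 m/s.
That is 4.771 km/s.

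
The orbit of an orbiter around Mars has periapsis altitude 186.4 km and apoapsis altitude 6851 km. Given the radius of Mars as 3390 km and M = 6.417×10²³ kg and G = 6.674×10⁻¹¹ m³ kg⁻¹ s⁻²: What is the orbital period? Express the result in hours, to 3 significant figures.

T ≈ 4.84 hours

μ = GM = 6.674×10⁻¹¹ × 6.417×10²³ = 4.283×10¹³ m³/s².
r_p = 3390 + 186.4 = 3576.4 km = 3.5764×10⁶ m.
r_a = 3390 + 6851 = 10241 km = 1.0241×10⁷ m.
Semi-major axis a = (r_p + r_a)/2 = (3576.4 + 10241)/2 = 6908.7 km = 6.909×10⁶ m.
By Kepler's third law T = 2π√(a³/μ) = 2π × 2.775×10³ = 1.743×10⁴ s.
= 4.843 hours.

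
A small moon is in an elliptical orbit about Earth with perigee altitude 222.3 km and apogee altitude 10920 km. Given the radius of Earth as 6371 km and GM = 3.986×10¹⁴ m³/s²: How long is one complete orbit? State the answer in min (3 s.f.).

T ≈ 216 min

r_p = 6371 + 222.3 = 6593.3 km = 6.5933×10⁶ m.
r_a = 6371 + 10920 = 17291 km = 1.7291×10⁷ m.
Semi-major axis a = (r_p + r_a)/2 = (6593.3 + 17291)/2 = 11942 km = 1.194×10⁷ m.
By Kepler's third law T = 2π√(a³/μ) = 2π × 2.067×10³ = 1.299×10⁴ s.
= 216.5 min.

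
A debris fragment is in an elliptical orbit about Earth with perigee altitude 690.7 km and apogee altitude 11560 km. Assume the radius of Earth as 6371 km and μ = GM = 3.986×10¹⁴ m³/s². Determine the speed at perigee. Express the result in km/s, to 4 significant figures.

r_p = 6371 + 690.7 = 7061.7 km = 7.0617×10⁶ m.
r_a = 6371 + 11560 = 17931 km = 1.7931×10⁷ m.
Semi-major axis a = (r_p + r_a)/2 = 12496 km = 1.250×10⁷ m.
Vis-viva: v² = μ(2/r − 1/a) = 3.986×10¹⁴ × (2.832×10⁻⁷ − 8.002×10⁻⁸) = 8.099×10⁷ m²/s².
v = 9000 m/s = 9.000 km/s.

v ≈ 9.000 km/s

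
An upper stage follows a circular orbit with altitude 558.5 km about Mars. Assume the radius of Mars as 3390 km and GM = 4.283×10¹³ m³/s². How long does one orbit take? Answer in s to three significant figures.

r = 3390 + 558.5 = 3948.5 km = 3.9485×10⁶ m.
Kepler's third law: T = 2π√(r³/μ) = 2π√((3.948×10⁶)³ / 4.283×10¹³).
r³/μ = 1.437×10⁶ s², so T = 2π × 1.199×10³ = 7.533×10³ s.

T ≈ 7530 s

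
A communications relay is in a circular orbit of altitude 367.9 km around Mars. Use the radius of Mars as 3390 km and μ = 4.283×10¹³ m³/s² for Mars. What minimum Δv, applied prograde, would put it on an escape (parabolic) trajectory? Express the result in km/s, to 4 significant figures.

Δv ≈ 1.398 km/s

r = 3390 + 367.9 = 3757.9 km = 3.7579×10⁶ m.
Circular speed v_c = √(μ/r) = 3376 m/s.
Escape speed v_esc = √(2μ/r) = √2 × v_c = 4774 m/s.
Δv = v_esc − v_c = 1398 m/s = 1.398 km/s.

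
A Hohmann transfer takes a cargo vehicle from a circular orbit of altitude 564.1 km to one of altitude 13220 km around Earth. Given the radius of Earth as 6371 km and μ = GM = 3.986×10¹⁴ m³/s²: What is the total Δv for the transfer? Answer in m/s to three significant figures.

Δv_total ≈ 2880 m/s

r₁ = 6371 + 564.1 = 6935.1 km = 6.9351×10⁶ m.
r₂ = 6371 + 13220 = 19591 km = 1.9591×10⁷ m.
Transfer ellipse a_t = (r₁ + r₂)/2 = 1.326×10⁷ m.
At r₁: circular v_c1 = √(μ/r₁) = 7581 m/s; transfer-perigee v_p = √[μ(2/r₁ − 1/a_t)] = 9214 m/s.
Δv₁ = v_p − v_c1 = 1633 m/s.
At r₂: circular v_c2 = √(μ/r₂) = 4511 m/s; transfer-apogee v_a = √[μ(2/r₂ − 1/a_t)] = 3262 m/s.
Δv₂ = v_c2 − v_a = 1249 m/s.
Total Δv = Δv₁ + Δv₂ = 2882 m/s.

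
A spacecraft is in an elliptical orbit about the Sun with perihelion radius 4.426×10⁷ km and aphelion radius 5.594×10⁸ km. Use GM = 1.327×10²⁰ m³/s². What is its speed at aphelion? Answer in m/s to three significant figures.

v ≈ 5900 m/s

Semi-major axis a = (r_p + r_a)/2 = 3.0183×10⁸ km = 3.018×10¹¹ m.
Vis-viva: v² = μ(2/r − 1/a) = 1.327×10²⁰ × (3.575×10⁻¹² − 3.313×10⁻¹²) = 3.479×10⁷ m²/s².
v = 5898 m/s.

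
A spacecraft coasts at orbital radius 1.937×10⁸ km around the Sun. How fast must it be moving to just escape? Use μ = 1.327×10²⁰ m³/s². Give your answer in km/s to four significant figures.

v_esc ≈ 37.02 km/s

r = 1.937×10⁸ km = 1.937×10¹¹ m.
Escape speed v_esc = √(2μ/r) = √(2 × 1.327×10²⁰ / 1.937×10¹¹) = √(1.370×10⁹) = 37020 m/s.
= 37.02 km/s.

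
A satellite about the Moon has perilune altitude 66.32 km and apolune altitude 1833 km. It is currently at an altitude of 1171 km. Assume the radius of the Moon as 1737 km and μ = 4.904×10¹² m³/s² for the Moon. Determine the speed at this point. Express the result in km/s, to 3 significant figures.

v ≈ 1.24 km/s

r_p = 1737 + 66.32 = 1803.3 km = 1.8033×10⁶ m.
r_a = 1737 + 1833 = 3570.0 km = 3.5700×10⁶ m.
r = 1737 + 1171 = 2908.0 km = 2.908×10⁶ m.
Semi-major axis a = (r_p + r_a)/2 = 2686.7 km = 2.687×10⁶ m.
Vis-viva: v² = μ(2/r − 1/a) = 4.904×10¹² × (6.878×10⁻⁷ − 3.722×10⁻⁷) = 1.547×10⁶ m²/s².
v = 1244 m/s = 1.244 km/s.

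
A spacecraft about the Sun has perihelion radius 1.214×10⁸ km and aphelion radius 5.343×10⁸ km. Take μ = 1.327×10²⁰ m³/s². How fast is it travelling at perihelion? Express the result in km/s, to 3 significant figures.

v ≈ 42.2 km/s

Semi-major axis a = (r_p + r_a)/2 = 3.2785×10⁸ km = 3.278×10¹¹ m.
Vis-viva: v² = μ(2/r − 1/a) = 1.327×10²⁰ × (1.647×10⁻¹¹ − 3.050×10⁻¹²) = 1.781×10⁹ m²/s².
v = 42210 m/s = 42.21 km/s.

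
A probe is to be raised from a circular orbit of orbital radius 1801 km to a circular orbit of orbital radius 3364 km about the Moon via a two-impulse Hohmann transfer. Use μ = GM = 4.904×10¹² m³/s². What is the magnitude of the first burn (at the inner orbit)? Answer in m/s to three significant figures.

r₁ = 1801 km = 1.801×10⁶ m.
r₂ = 3364 km = 3.364×10⁶ m.
Transfer ellipse a_t = (r₁ + r₂)/2 = 2.582×10⁶ m.
At r₁: circular v_c1 = √(μ/r₁) = 1650 m/s; transfer-perilune v_p = √[μ(2/r₁ − 1/a_t)] = 1883 m/s.
Δv₁ = v_p − v_c1 = 233.2 m/s.

Δv ≈ 233 m/s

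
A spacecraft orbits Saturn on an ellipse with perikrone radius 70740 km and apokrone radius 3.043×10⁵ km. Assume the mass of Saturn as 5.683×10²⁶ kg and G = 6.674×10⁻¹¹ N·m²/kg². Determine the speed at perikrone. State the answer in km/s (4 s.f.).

v ≈ 29.50 km/s

μ = GM = 6.674×10⁻¹¹ × 5.683×10²⁶ = 3.793×10¹⁶ m³/s².
Semi-major axis a = (r_p + r_a)/2 = 1.8752×10⁵ km = 1.875×10⁸ m.
Vis-viva: v² = μ(2/r − 1/a) = 3.793×10¹⁶ × (2.827×10⁻⁸ − 5.333×10⁻⁹) = 8.701×10⁸ m²/s².
v = 29500 m/s = 29.50 km/s.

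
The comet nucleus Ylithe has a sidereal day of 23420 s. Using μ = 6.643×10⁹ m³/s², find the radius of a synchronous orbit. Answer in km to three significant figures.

r_sync ≈ 452 km

A synchronous orbit has period T, so by Kepler's third law a = (μT²/4π²)^(1/3).
μT²/4π² = 6.643×10⁹ × (2.342×10⁴)² / 39.48 = 9.230×10¹⁶ m³.
a = 4.519×10⁵ m = 451.92 km.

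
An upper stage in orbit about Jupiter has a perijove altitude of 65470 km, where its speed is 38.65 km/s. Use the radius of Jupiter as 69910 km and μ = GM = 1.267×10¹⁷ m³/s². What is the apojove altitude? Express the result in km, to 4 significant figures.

r_p = 69910 + 65470 = 1.3538×10⁵ km = 1.354×10⁸ m.
Specific energy ε = v²/2 − μ/r = -1.890×10⁸ J/kg, so a = −μ/(2ε) = 3.352×10⁸ m.
The apsides satisfy r_p + r_a = 2a, so the apojove radius is 2a − r_p = 5.351×10⁸ m = 5.3509×10⁵ km.
Apojove altitude = 5.3509×10⁵ − 69910 = 4.6518×10⁵ km.

apojove altitude ≈ 4.652×10⁵ km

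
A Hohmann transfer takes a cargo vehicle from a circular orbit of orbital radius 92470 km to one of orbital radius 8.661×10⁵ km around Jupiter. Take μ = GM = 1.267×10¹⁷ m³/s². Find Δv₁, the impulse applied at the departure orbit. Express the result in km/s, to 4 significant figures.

Δv ≈ 12.74 km/s

r₁ = 92470 km = 9.247×10⁷ m.
r₂ = 8.661×10⁵ km = 8.661×10⁸ m.
Transfer ellipse a_t = (r₁ + r₂)/2 = 4.793×10⁸ m.
At r₁: circular v_c1 = √(μ/r₁) = 37020 m/s; transfer-perijove v_p = √[μ(2/r₁ − 1/a_t)] = 49760 m/s.
Δv₁ = v_p − v_c1 = 12740 m/s.
= 12.74 km/s.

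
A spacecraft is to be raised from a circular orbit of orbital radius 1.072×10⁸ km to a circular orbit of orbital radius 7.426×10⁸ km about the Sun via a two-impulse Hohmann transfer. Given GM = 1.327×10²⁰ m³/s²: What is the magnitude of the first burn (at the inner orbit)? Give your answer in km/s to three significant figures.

Δv ≈ 11.3 km/s

r₁ = 1.072×10⁸ km = 1.072×10¹¹ m.
r₂ = 7.426×10⁸ km = 7.426×10¹¹ m.
Transfer ellipse a_t = (r₁ + r₂)/2 = 4.249×10¹¹ m.
At r₁: circular v_c1 = √(μ/r₁) = 35180 m/s; transfer-perihelion v_p = √[μ(2/r₁ − 1/a_t)] = 46510 m/s.
Δv₁ = v_p − v_c1 = 11330 m/s.
= 11.33 km/s.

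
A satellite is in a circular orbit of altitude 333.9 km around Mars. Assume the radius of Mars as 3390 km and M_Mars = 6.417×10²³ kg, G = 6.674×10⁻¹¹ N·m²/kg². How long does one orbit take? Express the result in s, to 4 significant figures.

μ = GM = 6.674×10⁻¹¹ × 6.417×10²³ = 4.283×10¹³ m³/s².
r = 3390 + 333.9 = 3723.9 km = 3.7239×10⁶ m.
Kepler's third law: T = 2π√(r³/μ) = 2π√((3.724×10⁶)³ / 4.283×10¹³).
r³/μ = 1.206×10⁶ s², so T = 2π × 1.098×10³ = 6.900×10³ s.

T ≈ 6900 s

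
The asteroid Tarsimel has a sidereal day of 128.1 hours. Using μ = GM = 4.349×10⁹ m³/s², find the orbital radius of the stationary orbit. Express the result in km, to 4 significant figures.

r_sync ≈ 2861 km

T = 128.1 hours = 4.612×10⁵ s.
A synchronous orbit has period T, so by Kepler's third law a = (μT²/4π²)^(1/3).
μT²/4π² = 4.349×10⁹ × (4.612×10⁵)² / 39.48 = 2.343×10¹⁹ m³.
a = 2.861×10⁶ m = 2861.4 km.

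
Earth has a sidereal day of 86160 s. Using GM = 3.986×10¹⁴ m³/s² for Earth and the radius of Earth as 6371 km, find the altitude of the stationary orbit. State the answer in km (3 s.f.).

h_sync ≈ 35800 km

A synchronous orbit has period T, so by Kepler's third law a = (μT²/4π²)^(1/3).
μT²/4π² = 3.986×10¹⁴ × (8.616×10⁴)² / 39.48 = 7.495×10²² m³.
a = 4.216×10⁷ m = 42163 km.
Altitude h = a − R = 42163 − 6371 = 35792 km.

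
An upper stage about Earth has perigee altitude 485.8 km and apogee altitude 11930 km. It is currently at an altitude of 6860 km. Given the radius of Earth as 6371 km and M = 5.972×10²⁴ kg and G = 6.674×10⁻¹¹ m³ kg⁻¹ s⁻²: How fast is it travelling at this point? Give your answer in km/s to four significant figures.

v ≈ 5.344 km/s

μ = GM = 6.674×10⁻¹¹ × 5.972×10²⁴ = 3.986×10¹⁴ m³/s².
r_p = 6371 + 485.8 = 6856.8 km = 6.8568×10⁶ m.
r_a = 6371 + 11930 = 18301 km = 1.8301×10⁷ m.
r = 6371 + 6860 = 13231 km = 1.323×10⁷ m.
Semi-major axis a = (r_p + r_a)/2 = 12579 km = 1.258×10⁷ m.
Vis-viva: v² = μ(2/r − 1/a) = 3.986×10¹⁴ × (1.512×10⁻⁷ − 7.950×10⁻⁸) = 2.856×10⁷ m²/s².
v = 5344 m/s = 5.344 km/s.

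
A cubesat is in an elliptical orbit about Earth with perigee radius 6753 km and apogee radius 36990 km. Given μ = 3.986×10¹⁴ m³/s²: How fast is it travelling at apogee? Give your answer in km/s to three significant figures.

Semi-major axis a = (r_p + r_a)/2 = 21872 km = 2.187×10⁷ m.
Vis-viva: v² = μ(2/r − 1/a) = 3.986×10¹⁴ × (5.407×10⁻⁸ − 4.572×10⁻⁸) = 3.327×10⁶ m²/s².
v = 1824 m/s = 1.824 km/s.

v ≈ 1.82 km/s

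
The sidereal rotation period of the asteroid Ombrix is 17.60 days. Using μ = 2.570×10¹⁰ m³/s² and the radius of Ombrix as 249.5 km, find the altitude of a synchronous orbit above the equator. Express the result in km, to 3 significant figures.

T = 17.60 days = 1.521×10⁶ s.
A synchronous orbit has period T, so by Kepler's third law a = (μT²/4π²)^(1/3).
μT²/4π² = 2.570×10¹⁰ × (1.521×10⁶)² / 39.48 = 1.505×10²¹ m³.
a = 1.146×10⁷ m = 11461 km.
Altitude h = a − R = 11461 − 249.5 = 11211 km.

h_sync ≈ 11200 km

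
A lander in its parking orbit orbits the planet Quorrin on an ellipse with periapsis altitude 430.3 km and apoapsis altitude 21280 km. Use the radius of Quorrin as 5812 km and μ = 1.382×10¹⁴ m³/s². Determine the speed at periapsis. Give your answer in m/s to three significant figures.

r_p = 5812 + 430.3 = 6242.3 km = 6.2423×10⁶ m.
r_a = 5812 + 21280 = 27092 km = 2.7092×10⁷ m.
Semi-major axis a = (r_p + r_a)/2 = 16667 km = 1.667×10⁷ m.
Vis-viva: v² = μ(2/r − 1/a) = 1.382×10¹⁴ × (3.204×10⁻⁷ − 6.000×10⁻⁸) = 3.599×10⁷ m²/s².
v = 5999 m/s.

v ≈ 6000 m/s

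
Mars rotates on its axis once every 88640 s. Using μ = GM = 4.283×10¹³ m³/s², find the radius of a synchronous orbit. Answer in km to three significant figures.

A synchronous orbit has period T, so by Kepler's third law a = (μT²/4π²)^(1/3).
μT²/4π² = 4.283×10¹³ × (8.864×10⁴)² / 39.48 = 8.524×10²¹ m³.
a = 2.043×10⁷ m = 20428 km.

r_sync ≈ 20400 km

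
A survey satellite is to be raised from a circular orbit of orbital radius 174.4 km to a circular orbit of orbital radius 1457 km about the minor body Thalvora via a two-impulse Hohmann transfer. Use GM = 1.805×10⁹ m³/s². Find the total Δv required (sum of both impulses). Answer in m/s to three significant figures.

Δv_total ≈ 53.2 m/s

r₁ = 174.4 km = 1.744×10⁵ m.
r₂ = 1457 km = 1.457×10⁶ m.
Transfer ellipse a_t = (r₁ + r₂)/2 = 8.157×10⁵ m.
At r₁: circular v_c1 = √(μ/r₁) = 101.7 m/s; transfer-periapsis v_p = √[μ(2/r₁ − 1/a_t)] = 136.0 m/s.
Δv₁ = v_p − v_c1 = 34.23 m/s.
At r₂: circular v_c2 = √(μ/r₂) = 35.20 m/s; transfer-apoapsis v_a = √[μ(2/r₂ − 1/a_t)] = 16.27 m/s.
Δv₂ = v_c2 − v_a = 18.92 m/s.
Total Δv = Δv₁ + Δv₂ = 53.15 m/s.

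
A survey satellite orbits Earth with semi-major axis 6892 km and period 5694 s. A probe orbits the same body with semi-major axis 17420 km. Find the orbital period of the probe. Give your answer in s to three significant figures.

Kepler's third law: T² ∝ a³, so T₂ = T₁ (a₂/a₁)^(3/2).
a₂/a₁ = 2.528, (a₂/a₁)^(3/2) = 4.018.
T₂ = 5694 × 4.018 = 22880 s.

T₂ ≈ 22900 s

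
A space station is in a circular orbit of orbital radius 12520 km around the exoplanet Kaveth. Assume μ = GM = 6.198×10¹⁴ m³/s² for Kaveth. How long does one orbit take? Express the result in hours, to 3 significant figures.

r = 12520 km = 1.252×10⁷ m.
Kepler's third law: T = 2π√(r³/μ) = 2π√((1.252×10⁷)³ / 6.198×10¹⁴).
r³/μ = 3.166×10⁶ s², so T = 2π × 1.779×10³ = 1.118×10⁴ s.
Converting: 1.118×10⁴ s ÷ 3600 = 3.106 hours.

T ≈ 3.11 hours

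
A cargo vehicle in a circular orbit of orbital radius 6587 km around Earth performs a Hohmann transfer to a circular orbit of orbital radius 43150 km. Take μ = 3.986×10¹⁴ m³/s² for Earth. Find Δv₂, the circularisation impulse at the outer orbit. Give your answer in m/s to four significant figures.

Δv ≈ 1475 m/s

r₁ = 6587 km = 6.587×10⁶ m.
r₂ = 43150 km = 4.315×10⁷ m.
Transfer ellipse a_t = (r₁ + r₂)/2 = 2.487×10⁷ m.
At r₁: circular v_c1 = √(μ/r₁) = 7779 m/s; transfer-perigee v_p = √[μ(2/r₁ − 1/a_t)] = 10250 m/s.
At r₂: circular v_c2 = √(μ/r₂) = 3039 m/s; transfer-apogee v_a = √[μ(2/r₂ − 1/a_t)] = 1564 m/s.
Δv₂ = v_c2 − v_a = 1475 m/s.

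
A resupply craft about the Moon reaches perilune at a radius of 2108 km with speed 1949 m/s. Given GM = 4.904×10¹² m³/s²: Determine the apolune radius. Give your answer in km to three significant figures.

apolune radius ≈ 9370 km

r_p = 2.108×10⁶ m.
Specific energy ε = v²/2 − μ/r = -4.271×10⁵ J/kg, so a = −μ/(2ε) = 5.741×10⁶ m.
The apsides satisfy r_p + r_a = 2a, so the apolune radius is 2a − r_p = 9.375×10⁶ m = 9374.8 km.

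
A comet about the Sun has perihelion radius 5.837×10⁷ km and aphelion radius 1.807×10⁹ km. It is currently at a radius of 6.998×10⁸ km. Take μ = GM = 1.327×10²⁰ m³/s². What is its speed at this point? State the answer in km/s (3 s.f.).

Semi-major axis a = (r_p + r_a)/2 = 9.3268×10⁸ km = 9.327×10¹¹ m.
Vis-viva: v² = μ(2/r − 1/a) = 1.327×10²⁰ × (2.858×10⁻¹² − 1.072×10⁻¹²) = 2.370×10⁸ m²/s².
v = 15390 m/s = 15.39 km/s.

v ≈ 15.4 km/s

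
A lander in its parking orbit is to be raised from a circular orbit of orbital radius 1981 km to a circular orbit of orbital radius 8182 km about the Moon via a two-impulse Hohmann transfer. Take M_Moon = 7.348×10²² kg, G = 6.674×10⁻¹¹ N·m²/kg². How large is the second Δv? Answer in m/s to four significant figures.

Δv ≈ 290.8 m/s

μ = GM = 6.674×10⁻¹¹ × 7.348×10²² = 4.904×10¹² m³/s².
r₁ = 1981 km = 1.981×10⁶ m.
r₂ = 8182 km = 8.182×10⁶ m.
Transfer ellipse a_t = (r₁ + r₂)/2 = 5.082×10⁶ m.
At r₁: circular v_c1 = √(μ/r₁) = 1573 m/s; transfer-perilune v_p = √[μ(2/r₁ − 1/a_t)] = 1996 m/s.
At r₂: circular v_c2 = √(μ/r₂) = 774.2 m/s; transfer-apolune v_a = √[μ(2/r₂ − 1/a_t)] = 483.4 m/s.
Δv₂ = v_c2 − v_a = 290.8 m/s.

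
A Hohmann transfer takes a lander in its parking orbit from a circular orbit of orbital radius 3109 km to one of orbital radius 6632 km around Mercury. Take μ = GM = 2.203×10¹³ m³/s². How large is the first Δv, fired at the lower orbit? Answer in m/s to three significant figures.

r₁ = 3109 km = 3.109×10⁶ m.
r₂ = 6632 km = 6.632×10⁶ m.
Transfer ellipse a_t = (r₁ + r₂)/2 = 4.870×10⁶ m.
At r₁: circular v_c1 = √(μ/r₁) = 2662 m/s; transfer-periherm v_p = √[μ(2/r₁ − 1/a_t)] = 3106 m/s.
Δv₁ = v_p − v_c1 = 444.3 m/s.

Δv ≈ 444 m/s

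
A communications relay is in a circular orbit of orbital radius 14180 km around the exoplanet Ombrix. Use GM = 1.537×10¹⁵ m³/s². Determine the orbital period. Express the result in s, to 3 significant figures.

r = 14180 km = 1.418×10⁷ m.
Kepler's third law: T = 2π√(r³/μ) = 2π√((1.418×10⁷)³ / 1.537×10¹⁵).
r³/μ = 1.855×10⁶ s², so T = 2π × 1.362×10³ = 8.558×10³ s.

T ≈ 8560 s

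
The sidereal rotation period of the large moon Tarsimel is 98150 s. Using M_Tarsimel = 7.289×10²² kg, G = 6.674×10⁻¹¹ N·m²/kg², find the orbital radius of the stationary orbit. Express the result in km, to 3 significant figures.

μ = GM = 6.674×10⁻¹¹ × 7.289×10²² = 4.865×10¹² m³/s².
A synchronous orbit has period T, so by Kepler's third law a = (μT²/4π²)^(1/3).
μT²/4π² = 4.865×10¹² × (9.815×10⁴)² / 39.48 = 1.187×10²¹ m³.
a = 1.059×10⁷ m = 10588 km.

r_sync ≈ 10600 km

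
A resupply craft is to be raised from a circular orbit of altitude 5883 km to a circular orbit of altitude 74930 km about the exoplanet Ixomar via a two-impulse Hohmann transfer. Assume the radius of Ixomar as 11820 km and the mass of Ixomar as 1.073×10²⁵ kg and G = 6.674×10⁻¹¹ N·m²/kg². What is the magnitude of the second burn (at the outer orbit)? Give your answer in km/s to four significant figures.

μ = GM = 6.674×10⁻¹¹ × 1.073×10²⁵ = 7.161×10¹⁴ m³/s².
r₁ = 11820 + 5883 = 17703 km = 1.7703×10⁷ m.
r₂ = 11820 + 74930 = 86750 km = 8.6750×10⁷ m.
Transfer ellipse a_t = (r₁ + r₂)/2 = 5.223×10⁷ m.
At r₁: circular v_c1 = √(μ/r₁) = 6360 m/s; transfer-periapsis v_p = √[μ(2/r₁ − 1/a_t)] = 8197 m/s.
At r₂: circular v_c2 = √(μ/r₂) = 2873 m/s; transfer-apoapsis v_a = √[μ(2/r₂ − 1/a_t)] = 1673 m/s.
Δv₂ = v_c2 − v_a = 1200 m/s.
= 1.200 km/s.

Δv ≈ 1.200 km/s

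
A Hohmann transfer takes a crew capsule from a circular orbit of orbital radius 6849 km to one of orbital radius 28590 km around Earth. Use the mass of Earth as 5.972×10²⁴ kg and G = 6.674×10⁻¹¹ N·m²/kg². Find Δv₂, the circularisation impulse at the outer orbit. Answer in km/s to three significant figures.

Δv ≈ 1.41 km/s

μ = GM = 6.674×10⁻¹¹ × 5.972×10²⁴ = 3.986×10¹⁴ m³/s².
r₁ = 6849 km = 6.849×10⁶ m.
r₂ = 28590 km = 2.859×10⁷ m.
Transfer ellipse a_t = (r₁ + r₂)/2 = 1.772×10⁷ m.
At r₁: circular v_c1 = √(μ/r₁) = 7629 m/s; transfer-perigee v_p = √[μ(2/r₁ − 1/a_t)] = 9690 m/s.
At r₂: circular v_c2 = √(μ/r₂) = 3734 m/s; transfer-apogee v_a = √[μ(2/r₂ − 1/a_t)] = 2321 m/s.
Δv₂ = v_c2 − v_a = 1412 m/s.
= 1.412 km/s.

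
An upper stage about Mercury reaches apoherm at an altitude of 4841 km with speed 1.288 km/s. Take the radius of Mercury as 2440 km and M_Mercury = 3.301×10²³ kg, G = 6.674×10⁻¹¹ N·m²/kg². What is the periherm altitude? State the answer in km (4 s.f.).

periherm altitude ≈ 309.8 km

μ = GM = 6.674×10⁻¹¹ × 3.301×10²³ = 2.203×10¹³ m³/s².
r_a = 2440 + 4841 = 7281.0 km = 7.281×10⁶ m.
Specific energy ε = v²/2 − μ/r = -2.196×10⁶ J/kg, so a = −μ/(2ε) = 5.015×10⁶ m.
The apsides satisfy r_p + r_a = 2a, so the periherm radius is 2a − r_a = 2.750×10⁶ m = 2749.8 km.
Periherm altitude = 2749.8 − 2440 = 309.76 km.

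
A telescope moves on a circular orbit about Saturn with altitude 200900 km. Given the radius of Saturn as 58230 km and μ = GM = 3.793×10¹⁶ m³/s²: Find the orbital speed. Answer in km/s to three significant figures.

r = 58230 + 200900 = 259130 km = 2.5913×10⁸ m.
For a circular orbit v = √(μ/r) = √(3.793×10¹⁶ / 2.591×10⁸) = √(1.464×10⁸) = 12100 m/s.
That is 12.10 km/s.

v ≈ 12.1 km/s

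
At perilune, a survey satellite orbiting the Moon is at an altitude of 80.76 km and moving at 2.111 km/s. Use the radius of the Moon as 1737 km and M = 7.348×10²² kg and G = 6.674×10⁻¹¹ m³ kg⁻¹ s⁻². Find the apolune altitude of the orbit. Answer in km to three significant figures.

apolune altitude ≈ 6890 km

μ = GM = 6.674×10⁻¹¹ × 7.348×10²² = 4.904×10¹² m³/s².
r_p = 1737 + 80.76 = 1817.8 km = 1.818×10⁶ m.
Specific energy ε = v²/2 − μ/r = -4.697×10⁵ J/kg, so a = −μ/(2ε) = 5.220×10⁶ m.
The apsides satisfy r_p + r_a = 2a, so the apolune radius is 2a − r_p = 8.623×10⁶ m = 8623.2 km.
Apolune altitude = 8623.2 − 1737 = 6886.2 km.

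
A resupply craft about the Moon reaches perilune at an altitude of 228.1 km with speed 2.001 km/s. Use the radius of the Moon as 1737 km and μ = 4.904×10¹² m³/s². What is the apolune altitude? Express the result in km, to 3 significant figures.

apolune altitude ≈ 6230 km

r_p = 1737 + 228.1 = 1965.1 km = 1.965×10⁶ m.
Specific energy ε = v²/2 − μ/r = -4.935×10⁵ J/kg, so a = −μ/(2ε) = 4.968×10⁶ m.
The apsides satisfy r_p + r_a = 2a, so the apolune radius is 2a − r_p = 7.971×10⁶ m = 7971.1 km.
Apolune altitude = 7971.1 − 1737 = 6234.1 km.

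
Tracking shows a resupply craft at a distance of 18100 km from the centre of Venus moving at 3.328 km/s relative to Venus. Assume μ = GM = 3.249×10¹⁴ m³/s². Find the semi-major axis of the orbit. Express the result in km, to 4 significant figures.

a ≈ 13090 km

r = 1.810×10⁷ m.
Vis-viva rearranged: 1/a = 2/r − v²/μ = 1.105×10⁻⁷ − 3.409×10⁻⁸ = 7.641×10⁻⁸ m⁻¹.
a = 1.309×10⁷ m = 13088 km.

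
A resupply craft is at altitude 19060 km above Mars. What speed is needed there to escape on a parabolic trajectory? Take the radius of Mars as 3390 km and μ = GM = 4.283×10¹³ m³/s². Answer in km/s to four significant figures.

v_esc ≈ 1.953 km/s

r = 3390 + 19060 = 22450 km = 2.2450×10⁷ m.
Escape speed v_esc = √(2μ/r) = √(2 × 4.283×10¹³ / 2.245×10⁷) = √(3.816×10⁶) = 1953 m/s.
= 1.953 km/s.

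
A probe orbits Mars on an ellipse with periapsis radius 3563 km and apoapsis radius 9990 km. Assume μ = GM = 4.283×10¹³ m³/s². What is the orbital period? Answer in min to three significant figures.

Semi-major axis a = (r_p + r_a)/2 = (3563.0 + 9990.0)/2 = 6776.5 km = 6.776×10⁶ m.
By Kepler's third law T = 2π√(a³/μ) = 2π × 2.695×10³ = 1.694×10⁴ s.
= 282.3 min.

T ≈ 282 min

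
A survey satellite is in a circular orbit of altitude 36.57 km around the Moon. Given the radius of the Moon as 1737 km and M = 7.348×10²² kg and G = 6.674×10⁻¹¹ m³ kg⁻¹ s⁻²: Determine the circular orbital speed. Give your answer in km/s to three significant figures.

v ≈ 1.66 km/s

μ = GM = 6.674×10⁻¹¹ × 7.348×10²² = 4.904×10¹² m³/s².
r = 1737 + 36.57 = 1773.6 km = 1.7736×10⁶ m.
For a circular orbit v = √(μ/r) = √(4.904×10¹² / 1.774×10⁶) = √(2.765×10⁶) = 1663 m/s.
That is 1.663 km/s.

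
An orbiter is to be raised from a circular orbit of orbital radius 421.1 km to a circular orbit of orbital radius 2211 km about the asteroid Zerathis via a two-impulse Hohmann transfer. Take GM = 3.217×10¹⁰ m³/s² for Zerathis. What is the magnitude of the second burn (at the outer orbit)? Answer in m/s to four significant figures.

Δv ≈ 52.39 m/s

r₁ = 421.1 km = 4.211×10⁵ m.
r₂ = 2211 km = 2.211×10⁶ m.
Transfer ellipse a_t = (r₁ + r₂)/2 = 1.316×10⁶ m.
At r₁: circular v_c1 = √(μ/r₁) = 276.4 m/s; transfer-periapsis v_p = √[μ(2/r₁ − 1/a_t)] = 358.3 m/s.
At r₂: circular v_c2 = √(μ/r₂) = 120.6 m/s; transfer-apoapsis v_a = √[μ(2/r₂ − 1/a_t)] = 68.23 m/s.
Δv₂ = v_c2 − v_a = 52.39 m/s.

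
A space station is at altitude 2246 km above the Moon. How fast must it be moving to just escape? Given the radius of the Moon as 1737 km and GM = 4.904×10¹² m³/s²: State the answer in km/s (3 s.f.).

v_esc ≈ 1.57 km/s

r = 1737 + 2246 = 3983.0 km = 3.9830×10⁶ m.
Escape speed v_esc = √(2μ/r) = √(2 × 4.904×10¹² / 3.983×10⁶) = √(2.462×10⁶) = 1569 m/s.
= 1.569 km/s.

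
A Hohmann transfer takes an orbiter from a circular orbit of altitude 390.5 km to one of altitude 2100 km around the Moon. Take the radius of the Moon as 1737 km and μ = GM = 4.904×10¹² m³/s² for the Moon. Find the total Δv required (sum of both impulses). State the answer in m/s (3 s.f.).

r₁ = 1737 + 390.5 = 2127.5 km = 2.1275×10⁶ m.
r₂ = 1737 + 2100 = 3837.0 km = 3.8370×10⁶ m.
Transfer ellipse a_t = (r₁ + r₂)/2 = 2.982×10⁶ m.
At r₁: circular v_c1 = √(μ/r₁) = 1518 m/s; transfer-perilune v_p = √[μ(2/r₁ − 1/a_t)] = 1722 m/s.
Δv₁ = v_p − v_c1 = 203.9 m/s.
At r₂: circular v_c2 = √(μ/r₂) = 1131 m/s; transfer-apolune v_a = √[μ(2/r₂ − 1/a_t)] = 954.9 m/s.
Δv₂ = v_c2 − v_a = 175.7 m/s.
Total Δv = Δv₁ + Δv₂ = 379.5 m/s.

Δv_total ≈ 380 m/s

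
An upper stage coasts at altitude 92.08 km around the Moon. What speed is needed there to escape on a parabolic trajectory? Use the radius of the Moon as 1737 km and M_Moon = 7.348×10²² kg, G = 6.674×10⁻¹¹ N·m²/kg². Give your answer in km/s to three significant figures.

v_esc ≈ 2.32 km/s

μ = GM = 6.674×10⁻¹¹ × 7.348×10²² = 4.904×10¹² m³/s².
r = 1737 + 92.08 = 1829.1 km = 1.8291×10⁶ m.
Escape speed v_esc = √(2μ/r) = √(2 × 4.904×10¹² / 1.829×10⁶) = √(5.362×10⁶) = 2316 m/s.
= 2.316 km/s.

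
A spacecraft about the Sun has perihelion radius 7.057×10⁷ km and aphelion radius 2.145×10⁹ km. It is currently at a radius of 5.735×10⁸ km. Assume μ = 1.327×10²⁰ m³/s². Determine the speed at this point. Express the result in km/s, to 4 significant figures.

Semi-major axis a = (r_p + r_a)/2 = 1.1078×10⁹ km = 1.108×10¹² m.
Vis-viva: v² = μ(2/r − 1/a) = 1.327×10²⁰ × (3.487×10⁻¹² − 9.027×10⁻¹³) = 3.430×10⁸ m²/s².
v = 18520 m/s = 18.52 km/s.

v ≈ 18.52 km/s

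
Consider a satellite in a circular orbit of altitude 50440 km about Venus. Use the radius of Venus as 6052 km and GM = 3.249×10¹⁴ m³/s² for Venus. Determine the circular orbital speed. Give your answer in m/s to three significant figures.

r = 6052 + 50440 = 56492 km = 5.6492×10⁷ m.
For a circular orbit v = √(μ/r) = √(3.249×10¹⁴ / 5.649×10⁷) = √(5.751×10⁶) = 2398 m/s.

v ≈ 2400 m/s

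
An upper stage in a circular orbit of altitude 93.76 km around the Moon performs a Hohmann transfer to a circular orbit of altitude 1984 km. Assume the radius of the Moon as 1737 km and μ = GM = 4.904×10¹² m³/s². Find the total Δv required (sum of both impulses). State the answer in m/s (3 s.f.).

Δv_total ≈ 474 m/s

r₁ = 1737 + 93.76 = 1830.8 km = 1.8308×10⁶ m.
r₂ = 1737 + 1984 = 3721.0 km = 3.7210×10⁶ m.
Transfer ellipse a_t = (r₁ + r₂)/2 = 2.776×10⁶ m.
At r₁: circular v_c1 = √(μ/r₁) = 1637 m/s; transfer-perilune v_p = √[μ(2/r₁ − 1/a_t)] = 1895 m/s.
Δv₁ = v_p − v_c1 = 258.2 m/s.
At r₂: circular v_c2 = √(μ/r₂) = 1148 m/s; transfer-apolune v_a = √[μ(2/r₂ − 1/a_t)] = 932.3 m/s.
Δv₂ = v_c2 − v_a = 215.7 m/s.
Total Δv = Δv₁ + Δv₂ = 473.9 m/s.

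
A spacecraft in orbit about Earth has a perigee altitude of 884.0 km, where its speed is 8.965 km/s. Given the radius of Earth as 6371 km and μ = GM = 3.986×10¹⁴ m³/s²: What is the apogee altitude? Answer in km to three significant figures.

r_p = 6371 + 884.0 = 7255.0 km = 7.255×10⁶ m.
Specific energy ε = v²/2 − μ/r = -1.476×10⁷ J/kg, so a = −μ/(2ε) = 1.351×10⁷ m.
The apsides satisfy r_p + r_a = 2a, so the apogee radius is 2a − r_p = 1.976×10⁷ m = 19758 km.
Apogee altitude = 19758 − 6371 = 13387 km.

apogee altitude ≈ 13400 km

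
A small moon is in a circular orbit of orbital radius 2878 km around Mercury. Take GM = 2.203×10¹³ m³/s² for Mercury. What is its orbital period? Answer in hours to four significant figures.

T ≈ 1.816 hours

r = 2878 km = 2.878×10⁶ m.
Kepler's third law: T = 2π√(r³/μ) = 2π√((2.878×10⁶)³ / 2.203×10¹³).
r³/μ = 1.082×10⁶ s², so T = 2π × 1.040×10³ = 6.536×10³ s.
Converting: 6.536×10³ s ÷ 3600 = 1.816 hours.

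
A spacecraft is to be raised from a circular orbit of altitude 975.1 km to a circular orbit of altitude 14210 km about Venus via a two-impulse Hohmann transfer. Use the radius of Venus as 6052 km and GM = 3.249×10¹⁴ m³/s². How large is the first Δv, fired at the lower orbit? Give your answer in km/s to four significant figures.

r₁ = 6052 + 975.1 = 7027.1 km = 7.0271×10⁶ m.
r₂ = 6052 + 14210 = 20262 km = 2.0262×10⁷ m.
Transfer ellipse a_t = (r₁ + r₂)/2 = 1.364×10⁷ m.
At r₁: circular v_c1 = √(μ/r₁) = 6800 m/s; transfer-periapsis v_p = √[μ(2/r₁ − 1/a_t)] = 8286 m/s.
Δv₁ = v_p − v_c1 = 1486 m/s.
= 1.486 km/s.

Δv ≈ 1.486 km/s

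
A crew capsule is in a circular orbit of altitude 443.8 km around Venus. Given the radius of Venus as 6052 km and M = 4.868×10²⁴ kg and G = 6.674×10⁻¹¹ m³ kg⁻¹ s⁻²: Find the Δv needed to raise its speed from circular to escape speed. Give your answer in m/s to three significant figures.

μ = GM = 6.674×10⁻¹¹ × 4.868×10²⁴ = 3.249×10¹⁴ m³/s².
r = 6052 + 443.8 = 6495.8 km = 6.4958×10⁶ m.
Circular speed v_c = √(μ/r) = 7072 m/s.
Escape speed v_esc = √(2μ/r) = √2 × v_c = 10000 m/s.
Δv = v_esc − v_c = 2929 m/s.

Δv ≈ 2930 m/s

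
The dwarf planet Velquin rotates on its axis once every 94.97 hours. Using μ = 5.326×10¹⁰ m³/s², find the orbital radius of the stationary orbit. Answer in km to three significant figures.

r_sync ≈ 5400 km

T = 94.97 hours = 3.419×10⁵ s.
A synchronous orbit has period T, so by Kepler's third law a = (μT²/4π²)^(1/3).
μT²/4π² = 5.326×10¹⁰ × (3.419×10⁵)² / 39.48 = 1.577×10²⁰ m³.
a = 5.403×10⁶ m = 5402.6 km.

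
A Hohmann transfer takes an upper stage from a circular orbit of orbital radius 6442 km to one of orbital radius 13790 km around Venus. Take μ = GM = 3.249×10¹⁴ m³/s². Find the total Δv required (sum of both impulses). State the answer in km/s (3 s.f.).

r₁ = 6442 km = 6.442×10⁶ m.
r₂ = 13790 km = 1.379×10⁷ m.
Transfer ellipse a_t = (r₁ + r₂)/2 = 1.012×10⁷ m.
At r₁: circular v_c1 = √(μ/r₁) = 7102 m/s; transfer-periapsis v_p = √[μ(2/r₁ − 1/a_t)] = 8292 m/s.
Δv₁ = v_p − v_c1 = 1190 m/s.
At r₂: circular v_c2 = √(μ/r₂) = 4854 m/s; transfer-apoapsis v_a = √[μ(2/r₂ − 1/a_t)] = 3873 m/s.
Δv₂ = v_c2 − v_a = 980.5 m/s.
Total Δv = Δv₁ + Δv₂ = 2170 m/s = 2.170 km/s.

Δv_total ≈ 2.17 km/s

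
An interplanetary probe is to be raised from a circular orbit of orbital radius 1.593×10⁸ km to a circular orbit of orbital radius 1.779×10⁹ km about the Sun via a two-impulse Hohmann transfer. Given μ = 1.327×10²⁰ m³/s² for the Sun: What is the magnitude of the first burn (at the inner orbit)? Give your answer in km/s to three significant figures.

Δv ≈ 10.2 km/s

r₁ = 1.593×10⁸ km = 1.593×10¹¹ m.
r₂ = 1.779×10⁹ km = 1.779×10¹² m.
Transfer ellipse a_t = (r₁ + r₂)/2 = 9.692×10¹¹ m.
At r₁: circular v_c1 = √(μ/r₁) = 28860 m/s; transfer-perihelion v_p = √[μ(2/r₁ − 1/a_t)] = 39100 m/s.
Δv₁ = v_p − v_c1 = 10240 m/s.
= 10.24 km/s.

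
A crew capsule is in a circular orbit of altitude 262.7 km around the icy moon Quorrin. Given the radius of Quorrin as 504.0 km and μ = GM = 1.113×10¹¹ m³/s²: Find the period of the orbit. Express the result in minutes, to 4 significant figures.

T ≈ 210.7 minutes

r = 504.0 + 262.7 = 766.70 km = 7.6670×10⁵ m.
Kepler's third law: T = 2π√(r³/μ) = 2π√((7.667×10⁵)³ / 1.113×10¹¹).
r³/μ = 4.049×10⁶ s², so T = 2π × 2.012×10³ = 1.264×10⁴ s.
Converting: 1.264×10⁴ s ÷ 60.00 = 210.7 minutes.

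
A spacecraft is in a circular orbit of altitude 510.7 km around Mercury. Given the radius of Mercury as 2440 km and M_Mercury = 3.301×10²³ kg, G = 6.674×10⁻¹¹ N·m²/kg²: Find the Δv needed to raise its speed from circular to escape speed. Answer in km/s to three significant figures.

Δv ≈ 1.13 km/s

μ = GM = 6.674×10⁻¹¹ × 3.301×10²³ = 2.203×10¹³ m³/s².
r = 2440 + 510.7 = 2950.7 km = 2.9507×10⁶ m.
Circular speed v_c = √(μ/r) = 2732 m/s.
Escape speed v_esc = √(2μ/r) = √2 × v_c = 3864 m/s.
Δv = v_esc − v_c = 1132 m/s = 1.132 km/s.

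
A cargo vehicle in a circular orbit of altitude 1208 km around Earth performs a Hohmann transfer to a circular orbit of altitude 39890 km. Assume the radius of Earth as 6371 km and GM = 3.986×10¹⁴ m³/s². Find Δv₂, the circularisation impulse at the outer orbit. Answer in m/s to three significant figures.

Δv ≈ 1380 m/s

r₁ = 6371 + 1208 = 7579.0 km = 7.5790×10⁶ m.
r₂ = 6371 + 39890 = 46261 km = 4.6261×10⁷ m.
Transfer ellipse a_t = (r₁ + r₂)/2 = 2.692×10⁷ m.
At r₁: circular v_c1 = √(μ/r₁) = 7252 m/s; transfer-perigee v_p = √[μ(2/r₁ − 1/a_t)] = 9507 m/s.
At r₂: circular v_c2 = √(μ/r₂) = 2935 m/s; transfer-apogee v_a = √[μ(2/r₂ − 1/a_t)] = 1558 m/s.
Δv₂ = v_c2 − v_a = 1378 m/s.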